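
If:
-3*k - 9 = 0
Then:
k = -3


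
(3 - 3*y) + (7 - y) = 10 - 4*y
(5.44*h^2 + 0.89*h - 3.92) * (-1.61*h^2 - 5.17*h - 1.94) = -8.7584*h^4 - 29.5577*h^3 - 8.8437*h^2 + 18.5398*h + 7.6048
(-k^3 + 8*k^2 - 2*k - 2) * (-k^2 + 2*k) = k^5 - 10*k^4 + 18*k^3 - 2*k^2 - 4*k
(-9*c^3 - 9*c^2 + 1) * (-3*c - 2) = 27*c^4 + 45*c^3 + 18*c^2 - 3*c - 2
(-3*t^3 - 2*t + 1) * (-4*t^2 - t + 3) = 12*t^5 + 3*t^4 - t^3 - 2*t^2 - 7*t + 3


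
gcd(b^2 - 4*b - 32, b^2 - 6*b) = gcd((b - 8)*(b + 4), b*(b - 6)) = 1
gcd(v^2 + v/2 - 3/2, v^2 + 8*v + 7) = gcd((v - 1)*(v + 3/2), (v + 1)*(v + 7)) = 1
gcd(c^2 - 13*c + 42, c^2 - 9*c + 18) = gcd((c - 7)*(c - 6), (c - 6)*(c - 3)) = c - 6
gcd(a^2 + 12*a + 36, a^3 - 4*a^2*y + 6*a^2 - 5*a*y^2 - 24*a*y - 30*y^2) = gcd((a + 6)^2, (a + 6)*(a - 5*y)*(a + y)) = a + 6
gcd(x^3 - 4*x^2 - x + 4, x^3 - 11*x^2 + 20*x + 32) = x^2 - 3*x - 4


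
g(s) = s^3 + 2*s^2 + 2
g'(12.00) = 480.00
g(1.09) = 5.67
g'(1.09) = 7.92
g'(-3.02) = 15.28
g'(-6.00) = 84.00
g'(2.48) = 28.37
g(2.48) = 29.55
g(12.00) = 2018.00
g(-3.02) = -7.30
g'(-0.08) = -0.30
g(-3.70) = -21.27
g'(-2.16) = 5.36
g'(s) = 3*s^2 + 4*s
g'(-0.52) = -1.27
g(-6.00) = -142.00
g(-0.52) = 2.40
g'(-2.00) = 4.00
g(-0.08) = 2.01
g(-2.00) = 2.00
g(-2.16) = 1.25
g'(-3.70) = 26.27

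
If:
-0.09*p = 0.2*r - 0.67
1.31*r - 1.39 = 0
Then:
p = 5.09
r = 1.06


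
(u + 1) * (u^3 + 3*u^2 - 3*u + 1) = u^4 + 4*u^3 - 2*u + 1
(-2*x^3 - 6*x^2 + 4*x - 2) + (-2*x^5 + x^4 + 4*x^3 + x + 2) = -2*x^5 + x^4 + 2*x^3 - 6*x^2 + 5*x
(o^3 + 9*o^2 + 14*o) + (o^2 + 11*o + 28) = o^3 + 10*o^2 + 25*o + 28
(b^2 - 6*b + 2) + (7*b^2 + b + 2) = 8*b^2 - 5*b + 4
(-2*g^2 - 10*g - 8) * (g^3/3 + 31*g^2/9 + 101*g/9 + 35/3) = -2*g^5/3 - 92*g^4/9 - 536*g^3/9 - 1468*g^2/9 - 1858*g/9 - 280/3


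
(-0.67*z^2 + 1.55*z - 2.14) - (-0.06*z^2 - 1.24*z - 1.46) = -0.61*z^2 + 2.79*z - 0.68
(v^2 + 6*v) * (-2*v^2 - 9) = -2*v^4 - 12*v^3 - 9*v^2 - 54*v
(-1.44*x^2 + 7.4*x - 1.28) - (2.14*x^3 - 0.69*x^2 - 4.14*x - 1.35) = -2.14*x^3 - 0.75*x^2 + 11.54*x + 0.0700000000000001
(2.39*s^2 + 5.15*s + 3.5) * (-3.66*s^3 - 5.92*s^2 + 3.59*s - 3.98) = -8.7474*s^5 - 32.9978*s^4 - 34.7179*s^3 - 11.7437*s^2 - 7.932*s - 13.93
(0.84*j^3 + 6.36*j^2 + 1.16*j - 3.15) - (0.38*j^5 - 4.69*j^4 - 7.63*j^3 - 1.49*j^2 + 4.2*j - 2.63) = -0.38*j^5 + 4.69*j^4 + 8.47*j^3 + 7.85*j^2 - 3.04*j - 0.52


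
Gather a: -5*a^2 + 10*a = -5*a^2 + 10*a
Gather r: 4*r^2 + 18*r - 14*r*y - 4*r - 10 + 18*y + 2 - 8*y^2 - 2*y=4*r^2 + r*(14 - 14*y) - 8*y^2 + 16*y - 8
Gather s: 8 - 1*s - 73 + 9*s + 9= 8*s - 56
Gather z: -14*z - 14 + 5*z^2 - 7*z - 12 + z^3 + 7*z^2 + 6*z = z^3 + 12*z^2 - 15*z - 26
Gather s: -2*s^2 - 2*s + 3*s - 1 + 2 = -2*s^2 + s + 1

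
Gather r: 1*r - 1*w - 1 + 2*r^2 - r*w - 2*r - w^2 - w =2*r^2 + r*(-w - 1) - w^2 - 2*w - 1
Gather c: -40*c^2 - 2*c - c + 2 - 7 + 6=-40*c^2 - 3*c + 1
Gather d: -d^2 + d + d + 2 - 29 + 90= -d^2 + 2*d + 63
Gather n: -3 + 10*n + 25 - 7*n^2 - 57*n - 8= -7*n^2 - 47*n + 14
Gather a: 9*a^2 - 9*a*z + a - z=9*a^2 + a*(1 - 9*z) - z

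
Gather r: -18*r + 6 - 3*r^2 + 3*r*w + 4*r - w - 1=-3*r^2 + r*(3*w - 14) - w + 5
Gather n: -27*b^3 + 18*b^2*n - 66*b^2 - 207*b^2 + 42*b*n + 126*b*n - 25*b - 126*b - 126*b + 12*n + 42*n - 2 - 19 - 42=-27*b^3 - 273*b^2 - 277*b + n*(18*b^2 + 168*b + 54) - 63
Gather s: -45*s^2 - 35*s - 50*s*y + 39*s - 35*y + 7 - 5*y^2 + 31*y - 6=-45*s^2 + s*(4 - 50*y) - 5*y^2 - 4*y + 1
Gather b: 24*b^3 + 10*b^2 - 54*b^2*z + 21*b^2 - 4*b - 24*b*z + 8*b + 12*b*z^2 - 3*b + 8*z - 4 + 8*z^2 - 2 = 24*b^3 + b^2*(31 - 54*z) + b*(12*z^2 - 24*z + 1) + 8*z^2 + 8*z - 6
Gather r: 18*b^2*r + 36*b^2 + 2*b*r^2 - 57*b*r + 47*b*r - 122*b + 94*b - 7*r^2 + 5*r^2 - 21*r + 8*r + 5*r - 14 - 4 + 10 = 36*b^2 - 28*b + r^2*(2*b - 2) + r*(18*b^2 - 10*b - 8) - 8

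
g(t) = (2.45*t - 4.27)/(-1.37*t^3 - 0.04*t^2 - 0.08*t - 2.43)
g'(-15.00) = -0.00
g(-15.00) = -0.01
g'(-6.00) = -0.02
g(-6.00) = -0.06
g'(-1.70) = -4.77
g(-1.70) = -1.95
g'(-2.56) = -0.55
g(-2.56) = -0.51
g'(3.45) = 0.02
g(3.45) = -0.07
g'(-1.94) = -2.10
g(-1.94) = -1.19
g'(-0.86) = -10.04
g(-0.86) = 4.20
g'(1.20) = -0.83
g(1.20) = 0.27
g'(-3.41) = -0.18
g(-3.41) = -0.24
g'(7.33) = 0.01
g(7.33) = -0.03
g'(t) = (2.45*t - 4.27)*(4.11*t^2 + 0.08*t + 0.08)/(-1.37*t^3 - 0.04*t^2 - 0.08*t - 2.43)^2 + 2.45/(-1.37*t^3 - 0.04*t^2 - 0.08*t - 2.43) = (6.713*t^3 - 17.4517*t^2 - 0.3416*t - 6.2951)/(1.8769*t^6 + 0.1096*t^5 + 0.2208*t^4 + 6.6646*t^3 + 0.2008*t^2 + 0.3888*t + 5.9049)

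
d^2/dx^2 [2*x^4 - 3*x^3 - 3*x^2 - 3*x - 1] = 24*x^2 - 18*x - 6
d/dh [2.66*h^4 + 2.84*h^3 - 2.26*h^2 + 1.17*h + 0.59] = 10.64*h^3 + 8.52*h^2 - 4.52*h + 1.17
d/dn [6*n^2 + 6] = 12*n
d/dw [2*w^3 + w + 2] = 6*w^2 + 1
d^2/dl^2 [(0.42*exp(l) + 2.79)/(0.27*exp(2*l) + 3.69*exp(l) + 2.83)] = (0.030618*exp(4*l) + 0.395118*exp(3*l) + 6.41349900000001*exp(2*l) + 25.075629*exp(l) - 25.771395)*exp(l)/(0.019683*exp(6*l) + 0.807003*exp(5*l) + 11.647962*exp(4*l) + 67.160583*exp(3*l) + 122.087898*exp(2*l) + 88.658523*exp(l) + 22.665187)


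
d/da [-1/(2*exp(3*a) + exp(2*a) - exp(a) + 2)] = (6*exp(2*a) + 2*exp(a) - 1)*exp(a)/(2*exp(3*a) + exp(2*a) - exp(a) + 2)^2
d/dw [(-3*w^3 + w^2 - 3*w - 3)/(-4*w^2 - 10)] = (6*w^4 + 39*w^2 - 22*w + 15)/(2*(4*w^4 + 20*w^2 + 25))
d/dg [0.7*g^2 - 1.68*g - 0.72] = 1.4*g - 1.68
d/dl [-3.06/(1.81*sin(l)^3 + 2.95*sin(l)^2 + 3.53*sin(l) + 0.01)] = (16.6158*sin(l)^2 + 18.054*sin(l) + 10.8018)*cos(l)/(1.81*sin(l)^3 + 2.95*sin(l)^2 + 3.53*sin(l) + 0.01)^2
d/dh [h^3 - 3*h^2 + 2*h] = 3*h^2 - 6*h + 2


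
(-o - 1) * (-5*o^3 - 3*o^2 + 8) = 5*o^4 + 8*o^3 + 3*o^2 - 8*o - 8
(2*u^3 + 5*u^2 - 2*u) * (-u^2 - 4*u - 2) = -2*u^5 - 13*u^4 - 22*u^3 - 2*u^2 + 4*u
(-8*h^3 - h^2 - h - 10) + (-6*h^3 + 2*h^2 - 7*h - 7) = -14*h^3 + h^2 - 8*h - 17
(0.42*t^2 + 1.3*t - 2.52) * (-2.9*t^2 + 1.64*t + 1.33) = -1.218*t^4 - 3.0812*t^3 + 9.9986*t^2 - 2.4038*t - 3.3516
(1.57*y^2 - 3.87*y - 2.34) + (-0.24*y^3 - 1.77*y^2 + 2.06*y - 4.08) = -0.24*y^3 - 0.2*y^2 - 1.81*y - 6.42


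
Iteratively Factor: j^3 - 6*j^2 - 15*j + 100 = (j - 5)*(j^2 - j - 20) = (j - 5)*(j + 4)*(j - 5)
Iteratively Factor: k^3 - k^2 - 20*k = (k + 4)*(k^2 - 5*k) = (k - 5)*(k + 4)*(k)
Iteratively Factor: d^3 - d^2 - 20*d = (d - 5)*(d^2 + 4*d) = (d - 5)*(d + 4)*(d)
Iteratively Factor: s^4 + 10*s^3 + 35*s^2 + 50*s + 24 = (s + 3)*(s^3 + 7*s^2 + 14*s + 8) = (s + 3)*(s + 4)*(s^2 + 3*s + 2) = (s + 2)*(s + 3)*(s + 4)*(s + 1)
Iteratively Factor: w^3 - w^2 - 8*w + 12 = (w - 2)*(w^2 + w - 6) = (w - 2)*(w + 3)*(w - 2)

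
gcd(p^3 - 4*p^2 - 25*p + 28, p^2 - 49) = p - 7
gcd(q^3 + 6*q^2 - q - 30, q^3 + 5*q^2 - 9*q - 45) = q^2 + 8*q + 15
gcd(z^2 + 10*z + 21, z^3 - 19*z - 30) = z + 3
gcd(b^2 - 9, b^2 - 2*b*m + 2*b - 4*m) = 1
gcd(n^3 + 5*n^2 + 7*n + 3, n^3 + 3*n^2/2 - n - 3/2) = n + 1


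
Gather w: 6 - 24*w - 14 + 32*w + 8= 8*w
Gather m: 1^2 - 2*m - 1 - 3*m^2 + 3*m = -3*m^2 + m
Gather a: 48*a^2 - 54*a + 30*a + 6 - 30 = 48*a^2 - 24*a - 24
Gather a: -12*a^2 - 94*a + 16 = -12*a^2 - 94*a + 16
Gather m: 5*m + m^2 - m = m^2 + 4*m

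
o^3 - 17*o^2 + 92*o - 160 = (o - 8)*(o - 5)*(o - 4)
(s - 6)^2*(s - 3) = s^3 - 15*s^2 + 72*s - 108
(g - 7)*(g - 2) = g^2 - 9*g + 14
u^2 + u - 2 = (u - 1)*(u + 2)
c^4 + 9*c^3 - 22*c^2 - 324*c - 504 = (c - 6)*(c + 2)*(c + 6)*(c + 7)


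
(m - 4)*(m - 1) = m^2 - 5*m + 4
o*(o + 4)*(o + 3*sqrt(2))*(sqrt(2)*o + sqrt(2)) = sqrt(2)*o^4 + 6*o^3 + 5*sqrt(2)*o^3 + 4*sqrt(2)*o^2 + 30*o^2 + 24*o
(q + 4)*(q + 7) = q^2 + 11*q + 28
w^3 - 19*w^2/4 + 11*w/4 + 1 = (w - 4)*(w - 1)*(w + 1/4)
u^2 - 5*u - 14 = (u - 7)*(u + 2)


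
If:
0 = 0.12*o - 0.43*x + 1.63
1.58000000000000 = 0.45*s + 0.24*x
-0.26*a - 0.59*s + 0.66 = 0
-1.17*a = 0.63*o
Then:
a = -0.52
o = 0.96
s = 1.35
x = 4.06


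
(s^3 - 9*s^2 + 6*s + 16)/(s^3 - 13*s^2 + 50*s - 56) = (s^2 - 7*s - 8)/(s^2 - 11*s + 28)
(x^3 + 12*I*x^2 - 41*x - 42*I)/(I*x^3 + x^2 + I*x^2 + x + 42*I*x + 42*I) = (-I*x^3 + 12*x^2 + 41*I*x - 42)/(x^3 + x^2*(1 - I) + x*(42 - I) + 42)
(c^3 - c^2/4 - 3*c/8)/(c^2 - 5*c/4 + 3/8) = c*(2*c + 1)/(2*c - 1)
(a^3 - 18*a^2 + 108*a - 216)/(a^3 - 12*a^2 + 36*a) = (a - 6)/a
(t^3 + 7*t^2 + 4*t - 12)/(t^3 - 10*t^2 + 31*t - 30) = (t^3 + 7*t^2 + 4*t - 12)/(t^3 - 10*t^2 + 31*t - 30)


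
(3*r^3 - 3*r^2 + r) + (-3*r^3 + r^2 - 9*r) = -2*r^2 - 8*r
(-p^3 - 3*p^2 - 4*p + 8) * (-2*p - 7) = 2*p^4 + 13*p^3 + 29*p^2 + 12*p - 56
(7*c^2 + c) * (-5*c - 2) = -35*c^3 - 19*c^2 - 2*c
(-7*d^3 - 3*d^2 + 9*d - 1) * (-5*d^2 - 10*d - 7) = 35*d^5 + 85*d^4 + 34*d^3 - 64*d^2 - 53*d + 7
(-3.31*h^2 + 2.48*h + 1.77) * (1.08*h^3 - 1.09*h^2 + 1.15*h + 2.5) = -3.5748*h^5 + 6.2863*h^4 - 4.5981*h^3 - 7.3523*h^2 + 8.2355*h + 4.425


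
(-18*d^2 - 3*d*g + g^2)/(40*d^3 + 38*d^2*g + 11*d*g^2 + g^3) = (-18*d^2 - 3*d*g + g^2)/(40*d^3 + 38*d^2*g + 11*d*g^2 + g^3)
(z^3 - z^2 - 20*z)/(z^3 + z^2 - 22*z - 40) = z/(z + 2)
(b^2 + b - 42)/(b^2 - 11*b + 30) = (b + 7)/(b - 5)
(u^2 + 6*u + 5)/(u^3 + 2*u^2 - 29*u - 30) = (u + 5)/(u^2 + u - 30)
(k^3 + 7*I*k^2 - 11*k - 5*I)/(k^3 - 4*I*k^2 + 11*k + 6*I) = (k + 5*I)/(k - 6*I)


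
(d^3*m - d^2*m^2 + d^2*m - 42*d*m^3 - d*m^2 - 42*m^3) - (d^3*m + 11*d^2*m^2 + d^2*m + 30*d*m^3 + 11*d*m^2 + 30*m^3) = -12*d^2*m^2 - 72*d*m^3 - 12*d*m^2 - 72*m^3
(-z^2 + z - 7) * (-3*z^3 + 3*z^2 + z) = 3*z^5 - 6*z^4 + 23*z^3 - 20*z^2 - 7*z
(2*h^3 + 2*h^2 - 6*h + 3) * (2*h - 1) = 4*h^4 + 2*h^3 - 14*h^2 + 12*h - 3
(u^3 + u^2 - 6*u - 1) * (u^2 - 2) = u^5 + u^4 - 8*u^3 - 3*u^2 + 12*u + 2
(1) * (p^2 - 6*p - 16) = p^2 - 6*p - 16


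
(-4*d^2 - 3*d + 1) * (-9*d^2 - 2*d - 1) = 36*d^4 + 35*d^3 + d^2 + d - 1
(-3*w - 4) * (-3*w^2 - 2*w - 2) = 9*w^3 + 18*w^2 + 14*w + 8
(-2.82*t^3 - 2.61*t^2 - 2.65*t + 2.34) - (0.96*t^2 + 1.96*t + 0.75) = -2.82*t^3 - 3.57*t^2 - 4.61*t + 1.59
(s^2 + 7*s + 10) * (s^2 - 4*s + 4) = s^4 + 3*s^3 - 14*s^2 - 12*s + 40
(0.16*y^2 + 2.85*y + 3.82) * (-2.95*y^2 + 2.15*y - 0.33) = -0.472*y^4 - 8.0635*y^3 - 5.1943*y^2 + 7.2725*y - 1.2606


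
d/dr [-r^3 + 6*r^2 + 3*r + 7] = -3*r^2 + 12*r + 3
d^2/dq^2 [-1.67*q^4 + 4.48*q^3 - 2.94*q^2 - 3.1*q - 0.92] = -20.04*q^2 + 26.88*q - 5.88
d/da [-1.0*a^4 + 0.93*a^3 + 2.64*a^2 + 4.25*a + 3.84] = -4.0*a^3 + 2.79*a^2 + 5.28*a + 4.25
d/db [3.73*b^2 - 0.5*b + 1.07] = 7.46*b - 0.5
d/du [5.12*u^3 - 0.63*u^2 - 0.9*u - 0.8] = 15.36*u^2 - 1.26*u - 0.9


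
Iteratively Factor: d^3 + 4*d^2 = (d)*(d^2 + 4*d) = d*(d + 4)*(d)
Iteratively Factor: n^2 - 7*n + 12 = (n - 3)*(n - 4)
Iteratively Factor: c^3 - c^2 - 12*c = (c)*(c^2 - c - 12) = c*(c + 3)*(c - 4)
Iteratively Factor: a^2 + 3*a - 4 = (a + 4)*(a - 1)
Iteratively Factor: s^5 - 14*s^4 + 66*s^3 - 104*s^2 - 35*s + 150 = (s - 5)*(s^4 - 9*s^3 + 21*s^2 + s - 30) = (s - 5)*(s - 2)*(s^3 - 7*s^2 + 7*s + 15) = (s - 5)*(s - 3)*(s - 2)*(s^2 - 4*s - 5) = (s - 5)^2*(s - 3)*(s - 2)*(s + 1)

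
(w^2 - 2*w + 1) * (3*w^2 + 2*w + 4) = 3*w^4 - 4*w^3 + 3*w^2 - 6*w + 4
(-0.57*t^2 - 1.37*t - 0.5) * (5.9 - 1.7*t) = 0.969*t^3 - 1.034*t^2 - 7.233*t - 2.95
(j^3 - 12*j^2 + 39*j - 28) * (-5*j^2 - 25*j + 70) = -5*j^5 + 35*j^4 + 175*j^3 - 1675*j^2 + 3430*j - 1960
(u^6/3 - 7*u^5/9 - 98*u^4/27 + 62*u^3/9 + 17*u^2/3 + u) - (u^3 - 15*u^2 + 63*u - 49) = u^6/3 - 7*u^5/9 - 98*u^4/27 + 53*u^3/9 + 62*u^2/3 - 62*u + 49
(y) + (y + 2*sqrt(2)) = 2*y + 2*sqrt(2)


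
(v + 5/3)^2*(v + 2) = v^3 + 16*v^2/3 + 85*v/9 + 50/9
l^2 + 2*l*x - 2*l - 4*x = (l - 2)*(l + 2*x)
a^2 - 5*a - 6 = (a - 6)*(a + 1)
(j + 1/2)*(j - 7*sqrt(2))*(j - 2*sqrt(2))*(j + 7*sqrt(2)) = j^4 - 2*sqrt(2)*j^3 + j^3/2 - 98*j^2 - sqrt(2)*j^2 - 49*j + 196*sqrt(2)*j + 98*sqrt(2)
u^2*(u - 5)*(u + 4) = u^4 - u^3 - 20*u^2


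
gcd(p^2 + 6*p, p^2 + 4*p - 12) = p + 6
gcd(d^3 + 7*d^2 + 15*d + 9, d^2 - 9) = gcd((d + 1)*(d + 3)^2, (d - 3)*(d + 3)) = d + 3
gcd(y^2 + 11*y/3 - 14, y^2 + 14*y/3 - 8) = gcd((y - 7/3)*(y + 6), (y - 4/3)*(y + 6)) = y + 6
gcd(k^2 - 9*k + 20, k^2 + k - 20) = k - 4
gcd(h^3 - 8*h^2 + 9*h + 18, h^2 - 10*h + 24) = h - 6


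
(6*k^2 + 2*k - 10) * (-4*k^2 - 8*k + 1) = -24*k^4 - 56*k^3 + 30*k^2 + 82*k - 10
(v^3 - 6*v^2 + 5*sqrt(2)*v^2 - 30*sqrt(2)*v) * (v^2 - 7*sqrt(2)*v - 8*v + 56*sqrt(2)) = v^5 - 14*v^4 - 2*sqrt(2)*v^4 - 22*v^3 + 28*sqrt(2)*v^3 - 96*sqrt(2)*v^2 + 980*v^2 - 3360*v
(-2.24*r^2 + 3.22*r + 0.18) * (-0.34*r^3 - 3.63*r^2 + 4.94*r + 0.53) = 0.7616*r^5 + 7.0364*r^4 - 22.8154*r^3 + 14.0662*r^2 + 2.5958*r + 0.0954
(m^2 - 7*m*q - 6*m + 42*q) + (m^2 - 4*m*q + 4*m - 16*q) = 2*m^2 - 11*m*q - 2*m + 26*q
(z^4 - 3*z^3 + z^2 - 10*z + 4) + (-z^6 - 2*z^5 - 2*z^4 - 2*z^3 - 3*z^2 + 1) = -z^6 - 2*z^5 - z^4 - 5*z^3 - 2*z^2 - 10*z + 5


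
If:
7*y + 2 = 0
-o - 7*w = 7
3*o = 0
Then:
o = 0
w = -1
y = -2/7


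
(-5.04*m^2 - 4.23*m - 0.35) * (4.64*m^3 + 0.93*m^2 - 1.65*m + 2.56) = -23.3856*m^5 - 24.3144*m^4 + 2.7581*m^3 - 6.2484*m^2 - 10.2513*m - 0.896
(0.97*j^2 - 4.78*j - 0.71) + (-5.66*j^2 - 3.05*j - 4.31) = -4.69*j^2 - 7.83*j - 5.02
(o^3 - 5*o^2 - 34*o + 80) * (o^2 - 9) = o^5 - 5*o^4 - 43*o^3 + 125*o^2 + 306*o - 720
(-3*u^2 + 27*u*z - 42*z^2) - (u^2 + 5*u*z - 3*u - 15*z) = -4*u^2 + 22*u*z + 3*u - 42*z^2 + 15*z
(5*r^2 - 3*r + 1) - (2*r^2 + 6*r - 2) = 3*r^2 - 9*r + 3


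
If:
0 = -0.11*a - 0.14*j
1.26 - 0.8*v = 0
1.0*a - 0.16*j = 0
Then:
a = 0.00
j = 0.00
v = 1.58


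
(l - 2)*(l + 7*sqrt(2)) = l^2 - 2*l + 7*sqrt(2)*l - 14*sqrt(2)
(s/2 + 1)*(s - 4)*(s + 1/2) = s^3/2 - 3*s^2/4 - 9*s/2 - 2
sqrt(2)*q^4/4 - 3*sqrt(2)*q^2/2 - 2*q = q*(q/2 + sqrt(2)/2)*(q - 2*sqrt(2))*(sqrt(2)*q/2 + 1)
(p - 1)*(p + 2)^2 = p^3 + 3*p^2 - 4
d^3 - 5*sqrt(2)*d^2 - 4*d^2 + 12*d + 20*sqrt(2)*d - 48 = (d - 4)*(d - 3*sqrt(2))*(d - 2*sqrt(2))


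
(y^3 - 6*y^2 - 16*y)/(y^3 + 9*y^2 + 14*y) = (y - 8)/(y + 7)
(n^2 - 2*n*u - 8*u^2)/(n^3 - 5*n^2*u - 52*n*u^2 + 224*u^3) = (-n - 2*u)/(-n^2 + n*u + 56*u^2)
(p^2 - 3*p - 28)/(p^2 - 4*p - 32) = (p - 7)/(p - 8)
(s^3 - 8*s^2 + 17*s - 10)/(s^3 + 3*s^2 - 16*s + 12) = (s - 5)/(s + 6)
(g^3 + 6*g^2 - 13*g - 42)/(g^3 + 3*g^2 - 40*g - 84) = (g - 3)/(g - 6)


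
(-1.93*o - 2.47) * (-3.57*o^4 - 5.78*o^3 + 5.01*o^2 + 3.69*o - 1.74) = 6.8901*o^5 + 19.9733*o^4 + 4.6073*o^3 - 19.4964*o^2 - 5.7561*o + 4.2978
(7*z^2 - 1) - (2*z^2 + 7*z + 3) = 5*z^2 - 7*z - 4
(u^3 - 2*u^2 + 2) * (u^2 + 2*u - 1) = u^5 - 5*u^3 + 4*u^2 + 4*u - 2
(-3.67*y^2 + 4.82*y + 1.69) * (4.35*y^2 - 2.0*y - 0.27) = -15.9645*y^4 + 28.307*y^3 - 1.2976*y^2 - 4.6814*y - 0.4563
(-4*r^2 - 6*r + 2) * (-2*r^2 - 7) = 8*r^4 + 12*r^3 + 24*r^2 + 42*r - 14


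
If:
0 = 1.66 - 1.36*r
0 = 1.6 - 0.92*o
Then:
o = 1.74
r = 1.22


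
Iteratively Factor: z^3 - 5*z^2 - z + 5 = (z - 1)*(z^2 - 4*z - 5) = (z - 1)*(z + 1)*(z - 5)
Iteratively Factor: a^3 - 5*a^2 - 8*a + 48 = (a - 4)*(a^2 - a - 12) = (a - 4)*(a + 3)*(a - 4)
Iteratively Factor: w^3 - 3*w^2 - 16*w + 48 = (w + 4)*(w^2 - 7*w + 12) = (w - 3)*(w + 4)*(w - 4)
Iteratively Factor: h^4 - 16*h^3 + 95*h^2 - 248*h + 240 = (h - 3)*(h^3 - 13*h^2 + 56*h - 80) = (h - 4)*(h - 3)*(h^2 - 9*h + 20) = (h - 4)^2*(h - 3)*(h - 5)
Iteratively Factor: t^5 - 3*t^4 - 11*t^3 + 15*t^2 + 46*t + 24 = (t + 1)*(t^4 - 4*t^3 - 7*t^2 + 22*t + 24) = (t - 4)*(t + 1)*(t^3 - 7*t - 6) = (t - 4)*(t - 3)*(t + 1)*(t^2 + 3*t + 2) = (t - 4)*(t - 3)*(t + 1)*(t + 2)*(t + 1)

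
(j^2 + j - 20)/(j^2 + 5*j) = (j - 4)/j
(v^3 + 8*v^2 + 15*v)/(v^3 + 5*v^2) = (v + 3)/v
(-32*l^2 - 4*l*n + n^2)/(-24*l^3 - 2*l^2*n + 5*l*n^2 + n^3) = (8*l - n)/(6*l^2 - l*n - n^2)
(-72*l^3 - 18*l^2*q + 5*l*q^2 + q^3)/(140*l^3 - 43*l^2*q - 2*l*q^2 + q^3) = (18*l^2 + 9*l*q + q^2)/(-35*l^2 + 2*l*q + q^2)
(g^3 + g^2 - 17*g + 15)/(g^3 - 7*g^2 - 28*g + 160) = (g^2 - 4*g + 3)/(g^2 - 12*g + 32)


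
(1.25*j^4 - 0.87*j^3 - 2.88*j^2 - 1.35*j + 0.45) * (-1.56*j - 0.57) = -1.95*j^5 + 0.6447*j^4 + 4.9887*j^3 + 3.7476*j^2 + 0.0674999999999999*j - 0.2565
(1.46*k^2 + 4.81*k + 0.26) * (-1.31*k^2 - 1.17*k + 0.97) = -1.9126*k^4 - 8.0093*k^3 - 4.5521*k^2 + 4.3615*k + 0.2522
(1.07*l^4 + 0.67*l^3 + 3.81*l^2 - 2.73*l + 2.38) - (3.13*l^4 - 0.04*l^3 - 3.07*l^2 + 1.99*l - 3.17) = -2.06*l^4 + 0.71*l^3 + 6.88*l^2 - 4.72*l + 5.55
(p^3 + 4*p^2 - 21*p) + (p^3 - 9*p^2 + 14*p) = 2*p^3 - 5*p^2 - 7*p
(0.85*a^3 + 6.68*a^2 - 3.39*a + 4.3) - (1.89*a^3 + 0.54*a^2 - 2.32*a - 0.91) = -1.04*a^3 + 6.14*a^2 - 1.07*a + 5.21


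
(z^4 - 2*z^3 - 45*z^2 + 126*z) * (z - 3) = z^5 - 5*z^4 - 39*z^3 + 261*z^2 - 378*z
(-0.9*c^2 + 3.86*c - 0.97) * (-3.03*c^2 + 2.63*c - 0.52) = 2.727*c^4 - 14.0628*c^3 + 13.5589*c^2 - 4.5583*c + 0.5044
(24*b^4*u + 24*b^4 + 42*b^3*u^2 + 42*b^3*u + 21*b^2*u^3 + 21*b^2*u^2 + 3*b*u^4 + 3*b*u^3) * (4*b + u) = 96*b^5*u + 96*b^5 + 192*b^4*u^2 + 192*b^4*u + 126*b^3*u^3 + 126*b^3*u^2 + 33*b^2*u^4 + 33*b^2*u^3 + 3*b*u^5 + 3*b*u^4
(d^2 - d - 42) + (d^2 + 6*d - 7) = 2*d^2 + 5*d - 49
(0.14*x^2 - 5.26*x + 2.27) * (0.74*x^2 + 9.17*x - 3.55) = 0.1036*x^4 - 2.6086*x^3 - 47.0514*x^2 + 39.4889*x - 8.0585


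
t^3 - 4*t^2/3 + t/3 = t*(t - 1)*(t - 1/3)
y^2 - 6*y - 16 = (y - 8)*(y + 2)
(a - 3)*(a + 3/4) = a^2 - 9*a/4 - 9/4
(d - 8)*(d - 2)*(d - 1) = d^3 - 11*d^2 + 26*d - 16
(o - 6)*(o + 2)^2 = o^3 - 2*o^2 - 20*o - 24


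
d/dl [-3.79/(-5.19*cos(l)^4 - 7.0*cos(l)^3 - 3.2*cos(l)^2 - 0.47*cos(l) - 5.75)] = (78.6804*cos(l)^3 + 79.59*cos(l)^2 + 24.256*cos(l) + 1.7813)*sin(l)/(5.19*cos(l)^4 + 7.0*cos(l)^3 + 3.2*cos(l)^2 + 0.47*cos(l) + 5.75)^2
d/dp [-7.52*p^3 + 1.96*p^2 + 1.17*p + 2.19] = -22.56*p^2 + 3.92*p + 1.17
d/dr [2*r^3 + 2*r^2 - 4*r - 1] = 6*r^2 + 4*r - 4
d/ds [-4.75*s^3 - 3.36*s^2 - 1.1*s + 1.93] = -14.25*s^2 - 6.72*s - 1.1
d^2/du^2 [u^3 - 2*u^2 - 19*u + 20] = 6*u - 4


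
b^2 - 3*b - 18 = (b - 6)*(b + 3)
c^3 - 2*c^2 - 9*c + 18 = (c - 3)*(c - 2)*(c + 3)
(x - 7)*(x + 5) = x^2 - 2*x - 35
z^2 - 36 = (z - 6)*(z + 6)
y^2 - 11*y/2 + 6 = (y - 4)*(y - 3/2)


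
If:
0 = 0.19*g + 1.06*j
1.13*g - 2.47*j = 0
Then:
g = 0.00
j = 0.00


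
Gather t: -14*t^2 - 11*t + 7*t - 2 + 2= -14*t^2 - 4*t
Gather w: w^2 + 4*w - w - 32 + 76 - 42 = w^2 + 3*w + 2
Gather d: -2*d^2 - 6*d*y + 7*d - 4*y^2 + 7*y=-2*d^2 + d*(7 - 6*y) - 4*y^2 + 7*y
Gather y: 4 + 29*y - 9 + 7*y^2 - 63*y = 7*y^2 - 34*y - 5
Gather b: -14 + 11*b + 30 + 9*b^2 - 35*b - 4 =9*b^2 - 24*b + 12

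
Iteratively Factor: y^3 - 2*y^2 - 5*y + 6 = (y - 3)*(y^2 + y - 2) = (y - 3)*(y + 2)*(y - 1)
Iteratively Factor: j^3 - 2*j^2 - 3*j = (j)*(j^2 - 2*j - 3) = j*(j + 1)*(j - 3)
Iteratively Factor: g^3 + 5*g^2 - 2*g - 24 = (g + 3)*(g^2 + 2*g - 8) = (g - 2)*(g + 3)*(g + 4)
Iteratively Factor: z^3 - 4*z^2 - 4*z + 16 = (z - 2)*(z^2 - 2*z - 8) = (z - 4)*(z - 2)*(z + 2)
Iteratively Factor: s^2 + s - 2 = (s + 2)*(s - 1)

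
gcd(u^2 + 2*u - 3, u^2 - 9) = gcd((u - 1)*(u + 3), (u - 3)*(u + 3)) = u + 3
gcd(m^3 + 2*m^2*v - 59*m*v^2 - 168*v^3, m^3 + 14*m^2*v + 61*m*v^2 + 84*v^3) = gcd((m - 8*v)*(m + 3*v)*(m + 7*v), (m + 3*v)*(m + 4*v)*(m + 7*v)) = m^2 + 10*m*v + 21*v^2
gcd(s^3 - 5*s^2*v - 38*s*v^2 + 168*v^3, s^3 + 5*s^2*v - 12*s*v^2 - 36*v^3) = s + 6*v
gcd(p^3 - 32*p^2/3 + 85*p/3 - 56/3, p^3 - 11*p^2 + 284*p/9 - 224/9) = p^2 - 29*p/3 + 56/3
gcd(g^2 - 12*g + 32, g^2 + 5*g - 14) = 1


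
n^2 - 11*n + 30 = (n - 6)*(n - 5)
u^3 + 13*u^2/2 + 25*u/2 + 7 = (u + 1)*(u + 2)*(u + 7/2)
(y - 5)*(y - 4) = y^2 - 9*y + 20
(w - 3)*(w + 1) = w^2 - 2*w - 3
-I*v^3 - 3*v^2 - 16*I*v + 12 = (v - 6*I)*(v + 2*I)*(-I*v + 1)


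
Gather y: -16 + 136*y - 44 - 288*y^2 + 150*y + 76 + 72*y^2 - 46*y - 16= -216*y^2 + 240*y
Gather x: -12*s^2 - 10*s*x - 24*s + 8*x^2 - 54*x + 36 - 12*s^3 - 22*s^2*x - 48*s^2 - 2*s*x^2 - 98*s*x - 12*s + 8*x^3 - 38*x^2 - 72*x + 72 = -12*s^3 - 60*s^2 - 36*s + 8*x^3 + x^2*(-2*s - 30) + x*(-22*s^2 - 108*s - 126) + 108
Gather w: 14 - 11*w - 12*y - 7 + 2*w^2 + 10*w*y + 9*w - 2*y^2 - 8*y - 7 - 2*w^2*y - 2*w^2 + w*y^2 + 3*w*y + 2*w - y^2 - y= -2*w^2*y + w*(y^2 + 13*y) - 3*y^2 - 21*y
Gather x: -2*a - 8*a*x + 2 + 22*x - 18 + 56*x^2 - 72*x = -2*a + 56*x^2 + x*(-8*a - 50) - 16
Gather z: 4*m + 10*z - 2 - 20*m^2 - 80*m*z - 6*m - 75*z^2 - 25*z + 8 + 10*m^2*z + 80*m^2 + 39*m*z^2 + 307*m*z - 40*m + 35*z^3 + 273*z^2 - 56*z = 60*m^2 - 42*m + 35*z^3 + z^2*(39*m + 198) + z*(10*m^2 + 227*m - 71) + 6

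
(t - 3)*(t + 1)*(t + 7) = t^3 + 5*t^2 - 17*t - 21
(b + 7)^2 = b^2 + 14*b + 49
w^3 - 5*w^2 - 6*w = w*(w - 6)*(w + 1)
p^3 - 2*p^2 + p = p*(p - 1)^2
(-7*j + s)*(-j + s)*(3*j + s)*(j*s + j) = 21*j^4*s + 21*j^4 - 17*j^3*s^2 - 17*j^3*s - 5*j^2*s^3 - 5*j^2*s^2 + j*s^4 + j*s^3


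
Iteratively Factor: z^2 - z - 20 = (z + 4)*(z - 5)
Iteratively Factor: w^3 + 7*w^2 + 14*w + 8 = (w + 4)*(w^2 + 3*w + 2) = (w + 2)*(w + 4)*(w + 1)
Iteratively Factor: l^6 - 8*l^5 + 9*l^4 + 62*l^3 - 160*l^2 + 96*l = (l)*(l^5 - 8*l^4 + 9*l^3 + 62*l^2 - 160*l + 96) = l*(l + 3)*(l^4 - 11*l^3 + 42*l^2 - 64*l + 32) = l*(l - 4)*(l + 3)*(l^3 - 7*l^2 + 14*l - 8) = l*(l - 4)*(l - 2)*(l + 3)*(l^2 - 5*l + 4) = l*(l - 4)*(l - 2)*(l - 1)*(l + 3)*(l - 4)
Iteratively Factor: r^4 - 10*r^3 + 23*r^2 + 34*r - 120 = (r + 2)*(r^3 - 12*r^2 + 47*r - 60) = (r - 4)*(r + 2)*(r^2 - 8*r + 15) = (r - 5)*(r - 4)*(r + 2)*(r - 3)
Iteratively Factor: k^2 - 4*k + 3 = (k - 1)*(k - 3)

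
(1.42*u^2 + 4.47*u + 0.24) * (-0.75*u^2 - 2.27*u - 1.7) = -1.065*u^4 - 6.5759*u^3 - 12.7409*u^2 - 8.1438*u - 0.408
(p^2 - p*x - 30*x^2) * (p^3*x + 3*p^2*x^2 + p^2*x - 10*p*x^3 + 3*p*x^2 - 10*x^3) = p^5*x + 2*p^4*x^2 + p^4*x - 43*p^3*x^3 + 2*p^3*x^2 - 80*p^2*x^4 - 43*p^2*x^3 + 300*p*x^5 - 80*p*x^4 + 300*x^5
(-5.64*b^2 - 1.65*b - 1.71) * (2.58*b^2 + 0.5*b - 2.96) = -14.5512*b^4 - 7.077*b^3 + 11.4576*b^2 + 4.029*b + 5.0616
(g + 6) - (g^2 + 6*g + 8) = -g^2 - 5*g - 2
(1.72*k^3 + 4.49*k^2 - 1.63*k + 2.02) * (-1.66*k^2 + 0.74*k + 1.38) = -2.8552*k^5 - 6.1806*k^4 + 8.402*k^3 + 1.6368*k^2 - 0.7546*k + 2.7876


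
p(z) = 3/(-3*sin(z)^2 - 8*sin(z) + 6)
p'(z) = 3*(6*sin(z)*cos(z) + 8*cos(z))/(-3*sin(z)^2 - 8*sin(z) + 6)^2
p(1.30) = -0.67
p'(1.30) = 0.55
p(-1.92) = 0.28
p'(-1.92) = -0.02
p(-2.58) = 0.32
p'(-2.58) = -0.14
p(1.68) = -0.61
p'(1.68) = -0.19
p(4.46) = 0.27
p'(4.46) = -0.01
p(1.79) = -0.64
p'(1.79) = -0.42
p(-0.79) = 0.30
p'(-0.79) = 0.08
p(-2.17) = 0.28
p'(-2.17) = -0.05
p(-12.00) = 3.56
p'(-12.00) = 39.90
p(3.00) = 0.62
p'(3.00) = -1.14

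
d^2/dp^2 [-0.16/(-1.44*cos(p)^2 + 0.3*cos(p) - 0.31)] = (-1.327104*(1 - cos(p)^2)^2 + 0.20736*cos(p)^3 - 0.392256*cos(p)^2 - 0.4296*cos(p) + 1.213056)/(1.44*cos(p)^2 - 0.3*cos(p) + 0.31)^3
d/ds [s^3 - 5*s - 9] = 3*s^2 - 5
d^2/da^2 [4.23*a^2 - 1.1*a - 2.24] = 8.46000000000000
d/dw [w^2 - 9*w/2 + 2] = 2*w - 9/2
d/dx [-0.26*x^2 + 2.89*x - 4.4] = 2.89 - 0.52*x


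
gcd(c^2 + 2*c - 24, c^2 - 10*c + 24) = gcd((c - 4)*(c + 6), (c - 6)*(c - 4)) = c - 4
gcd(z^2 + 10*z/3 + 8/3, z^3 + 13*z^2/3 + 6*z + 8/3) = z^2 + 10*z/3 + 8/3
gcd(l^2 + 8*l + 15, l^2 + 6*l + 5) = l + 5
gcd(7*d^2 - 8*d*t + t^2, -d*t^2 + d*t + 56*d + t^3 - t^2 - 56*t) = -d + t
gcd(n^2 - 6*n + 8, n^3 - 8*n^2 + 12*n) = n - 2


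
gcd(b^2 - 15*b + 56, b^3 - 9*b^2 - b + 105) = b - 7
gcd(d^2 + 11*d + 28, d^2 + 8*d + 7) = d + 7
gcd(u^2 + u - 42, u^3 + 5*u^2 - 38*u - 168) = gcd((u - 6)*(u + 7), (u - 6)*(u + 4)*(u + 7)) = u^2 + u - 42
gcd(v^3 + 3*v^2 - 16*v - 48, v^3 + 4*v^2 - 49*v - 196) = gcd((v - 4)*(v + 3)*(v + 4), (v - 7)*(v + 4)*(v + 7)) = v + 4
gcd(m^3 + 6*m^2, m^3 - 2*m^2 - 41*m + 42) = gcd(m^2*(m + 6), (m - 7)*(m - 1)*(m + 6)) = m + 6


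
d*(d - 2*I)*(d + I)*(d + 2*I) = d^4 + I*d^3 + 4*d^2 + 4*I*d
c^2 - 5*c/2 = c*(c - 5/2)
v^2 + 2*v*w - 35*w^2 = (v - 5*w)*(v + 7*w)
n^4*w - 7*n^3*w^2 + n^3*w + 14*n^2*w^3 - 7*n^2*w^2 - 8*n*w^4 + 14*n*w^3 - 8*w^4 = (n - 4*w)*(n - 2*w)*(n - w)*(n*w + w)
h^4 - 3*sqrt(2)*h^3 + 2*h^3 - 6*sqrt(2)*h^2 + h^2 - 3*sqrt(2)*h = h*(h + 1)^2*(h - 3*sqrt(2))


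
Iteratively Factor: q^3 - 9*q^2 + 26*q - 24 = (q - 2)*(q^2 - 7*q + 12) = (q - 3)*(q - 2)*(q - 4)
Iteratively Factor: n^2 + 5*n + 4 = (n + 4)*(n + 1)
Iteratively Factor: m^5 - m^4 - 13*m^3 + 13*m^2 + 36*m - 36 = (m - 1)*(m^4 - 13*m^2 + 36) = (m - 2)*(m - 1)*(m^3 + 2*m^2 - 9*m - 18) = (m - 3)*(m - 2)*(m - 1)*(m^2 + 5*m + 6) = (m - 3)*(m - 2)*(m - 1)*(m + 3)*(m + 2)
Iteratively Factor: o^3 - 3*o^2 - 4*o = (o - 4)*(o^2 + o) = o*(o - 4)*(o + 1)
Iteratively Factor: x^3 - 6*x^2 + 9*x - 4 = (x - 1)*(x^2 - 5*x + 4) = (x - 4)*(x - 1)*(x - 1)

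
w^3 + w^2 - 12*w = w*(w - 3)*(w + 4)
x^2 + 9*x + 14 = (x + 2)*(x + 7)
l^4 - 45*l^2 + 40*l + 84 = (l - 6)*(l - 2)*(l + 1)*(l + 7)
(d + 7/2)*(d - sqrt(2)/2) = d^2 - sqrt(2)*d/2 + 7*d/2 - 7*sqrt(2)/4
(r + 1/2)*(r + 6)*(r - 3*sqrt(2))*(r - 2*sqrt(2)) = r^4 - 5*sqrt(2)*r^3 + 13*r^3/2 - 65*sqrt(2)*r^2/2 + 15*r^2 - 15*sqrt(2)*r + 78*r + 36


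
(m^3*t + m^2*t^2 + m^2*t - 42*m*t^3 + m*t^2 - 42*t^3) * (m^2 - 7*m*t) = m^5*t - 6*m^4*t^2 + m^4*t - 49*m^3*t^3 - 6*m^3*t^2 + 294*m^2*t^4 - 49*m^2*t^3 + 294*m*t^4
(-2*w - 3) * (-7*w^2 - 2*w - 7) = 14*w^3 + 25*w^2 + 20*w + 21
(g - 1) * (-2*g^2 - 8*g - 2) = -2*g^3 - 6*g^2 + 6*g + 2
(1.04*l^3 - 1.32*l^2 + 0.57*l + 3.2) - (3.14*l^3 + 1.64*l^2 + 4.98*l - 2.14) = -2.1*l^3 - 2.96*l^2 - 4.41*l + 5.34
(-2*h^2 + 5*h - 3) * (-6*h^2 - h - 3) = 12*h^4 - 28*h^3 + 19*h^2 - 12*h + 9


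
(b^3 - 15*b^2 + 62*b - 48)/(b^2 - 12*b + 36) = (b^2 - 9*b + 8)/(b - 6)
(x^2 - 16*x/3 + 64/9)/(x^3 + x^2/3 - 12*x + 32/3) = (x - 8/3)/(x^2 + 3*x - 4)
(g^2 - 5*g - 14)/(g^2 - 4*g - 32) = (-g^2 + 5*g + 14)/(-g^2 + 4*g + 32)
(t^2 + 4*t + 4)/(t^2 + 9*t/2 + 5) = 2*(t + 2)/(2*t + 5)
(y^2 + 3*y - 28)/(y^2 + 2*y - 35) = (y - 4)/(y - 5)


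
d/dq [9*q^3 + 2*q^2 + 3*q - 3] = 27*q^2 + 4*q + 3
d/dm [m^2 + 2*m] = 2*m + 2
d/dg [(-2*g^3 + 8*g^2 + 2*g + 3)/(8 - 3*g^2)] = 2*(3*g^4 - 21*g^2 + 73*g + 8)/(9*g^4 - 48*g^2 + 64)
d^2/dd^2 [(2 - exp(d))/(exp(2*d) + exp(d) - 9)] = (-exp(4*d) + 9*exp(3*d) - 48*exp(2*d) + 65*exp(d) - 63)*exp(d)/(exp(6*d) + 3*exp(5*d) - 24*exp(4*d) - 53*exp(3*d) + 216*exp(2*d) + 243*exp(d) - 729)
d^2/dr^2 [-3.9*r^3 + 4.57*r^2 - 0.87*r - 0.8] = 9.14 - 23.4*r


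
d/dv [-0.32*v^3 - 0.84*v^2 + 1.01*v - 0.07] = -0.96*v^2 - 1.68*v + 1.01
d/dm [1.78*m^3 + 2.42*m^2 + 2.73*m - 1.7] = 5.34*m^2 + 4.84*m + 2.73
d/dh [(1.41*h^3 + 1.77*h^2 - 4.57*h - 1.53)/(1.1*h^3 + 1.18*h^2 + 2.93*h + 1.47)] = (-8.88178419700125e-16*h^5 - 0.283199999999999*h^4 + 18.3166*h^3 + 21.8458*h^2 + 8.8146*h - 2.235)/(1.21*h^6 + 2.596*h^5 + 7.8384*h^4 + 10.1488*h^3 + 12.0541*h^2 + 8.6142*h + 2.1609)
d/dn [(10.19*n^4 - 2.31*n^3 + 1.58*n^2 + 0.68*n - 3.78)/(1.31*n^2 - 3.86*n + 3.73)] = (26.6978*n^5 - 121.0263*n^4 + 169.868*n^3 - 32.8385*n^2 + 21.6904*n - 12.0544)/(1.7161*n^4 - 10.1132*n^3 + 24.6722*n^2 - 28.7956*n + 13.9129)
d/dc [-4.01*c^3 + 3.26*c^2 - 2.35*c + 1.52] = -12.03*c^2 + 6.52*c - 2.35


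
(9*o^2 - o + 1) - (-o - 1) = 9*o^2 + 2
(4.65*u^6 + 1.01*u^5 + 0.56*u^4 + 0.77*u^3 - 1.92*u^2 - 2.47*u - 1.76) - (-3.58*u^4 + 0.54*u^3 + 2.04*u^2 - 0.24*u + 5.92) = 4.65*u^6 + 1.01*u^5 + 4.14*u^4 + 0.23*u^3 - 3.96*u^2 - 2.23*u - 7.68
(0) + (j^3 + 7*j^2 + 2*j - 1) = j^3 + 7*j^2 + 2*j - 1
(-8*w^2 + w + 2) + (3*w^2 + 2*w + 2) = -5*w^2 + 3*w + 4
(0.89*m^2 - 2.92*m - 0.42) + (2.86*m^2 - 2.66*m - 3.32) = 3.75*m^2 - 5.58*m - 3.74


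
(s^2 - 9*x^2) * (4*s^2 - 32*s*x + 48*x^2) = 4*s^4 - 32*s^3*x + 12*s^2*x^2 + 288*s*x^3 - 432*x^4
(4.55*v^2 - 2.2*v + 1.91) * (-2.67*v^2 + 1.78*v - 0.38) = -12.1485*v^4 + 13.973*v^3 - 10.7447*v^2 + 4.2358*v - 0.7258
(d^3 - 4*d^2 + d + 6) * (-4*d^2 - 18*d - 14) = -4*d^5 - 2*d^4 + 54*d^3 + 14*d^2 - 122*d - 84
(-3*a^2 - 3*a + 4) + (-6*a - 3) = -3*a^2 - 9*a + 1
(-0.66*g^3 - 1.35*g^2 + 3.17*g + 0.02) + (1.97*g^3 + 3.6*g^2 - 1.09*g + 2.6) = 1.31*g^3 + 2.25*g^2 + 2.08*g + 2.62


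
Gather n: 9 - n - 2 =7 - n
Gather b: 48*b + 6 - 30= 48*b - 24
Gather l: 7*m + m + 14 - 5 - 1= 8*m + 8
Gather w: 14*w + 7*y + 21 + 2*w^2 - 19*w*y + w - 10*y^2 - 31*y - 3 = 2*w^2 + w*(15 - 19*y) - 10*y^2 - 24*y + 18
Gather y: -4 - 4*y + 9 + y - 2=3 - 3*y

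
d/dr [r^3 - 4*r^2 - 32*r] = 3*r^2 - 8*r - 32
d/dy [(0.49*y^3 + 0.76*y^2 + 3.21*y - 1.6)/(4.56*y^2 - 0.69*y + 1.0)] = (2.2344*y^4 - 0.6762*y^3 - 13.692*y^2 + 16.112*y + 2.106)/(20.7936*y^4 - 6.2928*y^3 + 9.5961*y^2 - 1.38*y + 1.0)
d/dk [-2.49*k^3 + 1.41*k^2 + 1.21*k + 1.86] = -7.47*k^2 + 2.82*k + 1.21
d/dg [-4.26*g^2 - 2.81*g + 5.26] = -8.52*g - 2.81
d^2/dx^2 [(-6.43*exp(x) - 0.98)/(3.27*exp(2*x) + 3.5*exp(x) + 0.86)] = (-68.755347*exp(4*x) + 31.6751819999999*exp(3*x) + 74.846376*exp(2*x) + 18.373124*exp(x) - 1.805828)*exp(x)/(34.965783*exp(6*x) + 112.27545*exp(5*x) + 147.760182*exp(4*x) + 101.9312*exp(3*x) + 38.860476*exp(2*x) + 7.7658*exp(x) + 0.636056)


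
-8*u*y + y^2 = y*(-8*u + y)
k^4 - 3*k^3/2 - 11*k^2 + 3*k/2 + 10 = (k - 4)*(k - 1)*(k + 1)*(k + 5/2)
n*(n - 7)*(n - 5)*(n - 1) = n^4 - 13*n^3 + 47*n^2 - 35*n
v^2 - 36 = (v - 6)*(v + 6)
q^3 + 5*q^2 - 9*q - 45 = (q - 3)*(q + 3)*(q + 5)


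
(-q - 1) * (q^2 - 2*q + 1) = -q^3 + q^2 + q - 1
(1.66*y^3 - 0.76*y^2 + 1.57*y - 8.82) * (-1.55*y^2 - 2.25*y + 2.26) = -2.573*y^5 - 2.557*y^4 + 3.0281*y^3 + 8.4209*y^2 + 23.3932*y - 19.9332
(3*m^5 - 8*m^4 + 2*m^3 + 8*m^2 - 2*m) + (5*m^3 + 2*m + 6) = 3*m^5 - 8*m^4 + 7*m^3 + 8*m^2 + 6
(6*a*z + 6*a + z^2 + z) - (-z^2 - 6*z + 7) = 6*a*z + 6*a + 2*z^2 + 7*z - 7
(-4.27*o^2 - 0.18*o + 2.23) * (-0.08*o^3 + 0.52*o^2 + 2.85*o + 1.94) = 0.3416*o^5 - 2.206*o^4 - 12.4415*o^3 - 7.6372*o^2 + 6.0063*o + 4.3262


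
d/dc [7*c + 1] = 7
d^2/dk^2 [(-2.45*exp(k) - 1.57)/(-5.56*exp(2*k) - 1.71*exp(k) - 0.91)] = (75.7383199999999*exp(4*k) + 170.843788*exp(3*k) - 29.595324*exp(2*k) - 30.995896*exp(k) - 0.414232)*exp(k)/(171.879616*exp(6*k) + 158.586768*exp(5*k) + 133.168116*exp(4*k) + 56.911707*exp(3*k) + 21.795501*exp(2*k) + 4.248153*exp(k) + 0.753571)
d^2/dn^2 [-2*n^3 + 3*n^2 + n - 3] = 6 - 12*n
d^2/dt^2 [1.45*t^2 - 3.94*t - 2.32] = 2.90000000000000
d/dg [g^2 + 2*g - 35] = 2*g + 2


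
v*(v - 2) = v^2 - 2*v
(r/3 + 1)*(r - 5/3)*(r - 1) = r^3/3 + r^2/9 - 19*r/9 + 5/3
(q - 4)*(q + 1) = q^2 - 3*q - 4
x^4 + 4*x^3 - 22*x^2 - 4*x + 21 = (x - 3)*(x - 1)*(x + 1)*(x + 7)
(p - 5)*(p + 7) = p^2 + 2*p - 35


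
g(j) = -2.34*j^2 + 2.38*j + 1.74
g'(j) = 2.38 - 4.68*j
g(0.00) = 1.74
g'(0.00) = 2.38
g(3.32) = -16.15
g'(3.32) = -13.16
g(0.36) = 2.29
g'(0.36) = 0.70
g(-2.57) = -19.83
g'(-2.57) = 14.41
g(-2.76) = -22.65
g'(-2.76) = 15.30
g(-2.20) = -14.82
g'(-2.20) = 12.68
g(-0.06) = 1.59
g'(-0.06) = 2.66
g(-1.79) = -10.02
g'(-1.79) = 10.76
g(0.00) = 1.74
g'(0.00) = 2.38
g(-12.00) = -363.78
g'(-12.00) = 58.54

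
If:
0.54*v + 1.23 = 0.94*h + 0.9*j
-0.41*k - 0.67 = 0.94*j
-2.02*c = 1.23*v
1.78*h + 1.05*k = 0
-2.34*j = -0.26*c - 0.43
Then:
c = -0.07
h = 1.20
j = 0.18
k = -2.04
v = 0.11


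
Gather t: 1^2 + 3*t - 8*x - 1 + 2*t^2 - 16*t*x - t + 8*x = 2*t^2 + t*(2 - 16*x)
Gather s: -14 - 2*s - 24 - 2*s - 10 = -4*s - 48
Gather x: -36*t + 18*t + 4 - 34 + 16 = -18*t - 14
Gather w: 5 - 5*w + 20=25 - 5*w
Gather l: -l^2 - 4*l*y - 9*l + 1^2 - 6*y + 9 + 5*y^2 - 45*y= -l^2 + l*(-4*y - 9) + 5*y^2 - 51*y + 10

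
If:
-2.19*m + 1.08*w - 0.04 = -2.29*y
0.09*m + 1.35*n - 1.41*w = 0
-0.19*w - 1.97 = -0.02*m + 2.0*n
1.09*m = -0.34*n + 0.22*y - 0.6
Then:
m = -0.22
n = -0.90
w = -0.88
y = 0.22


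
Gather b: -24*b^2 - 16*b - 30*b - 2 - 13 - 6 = -24*b^2 - 46*b - 21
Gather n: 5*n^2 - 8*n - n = 5*n^2 - 9*n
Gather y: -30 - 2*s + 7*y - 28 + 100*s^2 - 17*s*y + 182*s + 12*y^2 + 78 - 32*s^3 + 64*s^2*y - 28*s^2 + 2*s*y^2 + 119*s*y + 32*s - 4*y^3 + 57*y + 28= -32*s^3 + 72*s^2 + 212*s - 4*y^3 + y^2*(2*s + 12) + y*(64*s^2 + 102*s + 64) + 48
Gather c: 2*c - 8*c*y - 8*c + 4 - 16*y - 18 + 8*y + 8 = c*(-8*y - 6) - 8*y - 6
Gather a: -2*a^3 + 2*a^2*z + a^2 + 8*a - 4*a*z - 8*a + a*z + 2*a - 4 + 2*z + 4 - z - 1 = -2*a^3 + a^2*(2*z + 1) + a*(2 - 3*z) + z - 1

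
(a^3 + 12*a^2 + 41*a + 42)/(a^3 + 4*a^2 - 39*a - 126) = (a + 2)/(a - 6)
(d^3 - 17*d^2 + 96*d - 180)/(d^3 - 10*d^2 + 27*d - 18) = (d^2 - 11*d + 30)/(d^2 - 4*d + 3)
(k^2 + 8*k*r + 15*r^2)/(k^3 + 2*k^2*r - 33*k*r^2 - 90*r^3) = 1/(k - 6*r)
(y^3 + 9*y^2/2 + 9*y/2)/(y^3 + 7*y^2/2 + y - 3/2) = y*(2*y + 3)/(2*y^2 + y - 1)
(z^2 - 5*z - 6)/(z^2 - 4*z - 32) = (-z^2 + 5*z + 6)/(-z^2 + 4*z + 32)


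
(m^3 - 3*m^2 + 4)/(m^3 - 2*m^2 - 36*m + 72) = (m^2 - m - 2)/(m^2 - 36)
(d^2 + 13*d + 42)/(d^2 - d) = (d^2 + 13*d + 42)/(d*(d - 1))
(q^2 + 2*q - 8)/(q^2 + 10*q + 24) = (q - 2)/(q + 6)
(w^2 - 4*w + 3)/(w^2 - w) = (w - 3)/w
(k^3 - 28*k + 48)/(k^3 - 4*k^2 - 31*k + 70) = (k^2 + 2*k - 24)/(k^2 - 2*k - 35)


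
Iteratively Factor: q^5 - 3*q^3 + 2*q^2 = (q - 1)*(q^4 + q^3 - 2*q^2) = (q - 1)^2*(q^3 + 2*q^2) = q*(q - 1)^2*(q^2 + 2*q) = q*(q - 1)^2*(q + 2)*(q)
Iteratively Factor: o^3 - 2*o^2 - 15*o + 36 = (o + 4)*(o^2 - 6*o + 9) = (o - 3)*(o + 4)*(o - 3)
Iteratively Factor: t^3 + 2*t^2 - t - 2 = (t + 2)*(t^2 - 1) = (t - 1)*(t + 2)*(t + 1)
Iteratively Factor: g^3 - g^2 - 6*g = (g - 3)*(g^2 + 2*g) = (g - 3)*(g + 2)*(g)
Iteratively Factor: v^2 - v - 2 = (v + 1)*(v - 2)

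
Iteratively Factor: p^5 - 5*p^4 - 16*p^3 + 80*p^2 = (p - 5)*(p^4 - 16*p^2) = (p - 5)*(p + 4)*(p^3 - 4*p^2) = (p - 5)*(p - 4)*(p + 4)*(p^2) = p*(p - 5)*(p - 4)*(p + 4)*(p)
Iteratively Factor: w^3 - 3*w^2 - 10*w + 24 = (w + 3)*(w^2 - 6*w + 8) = (w - 4)*(w + 3)*(w - 2)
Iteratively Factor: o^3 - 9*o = (o - 3)*(o^2 + 3*o) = (o - 3)*(o + 3)*(o)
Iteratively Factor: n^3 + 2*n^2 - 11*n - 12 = (n - 3)*(n^2 + 5*n + 4) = (n - 3)*(n + 4)*(n + 1)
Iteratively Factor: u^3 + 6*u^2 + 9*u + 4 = (u + 1)*(u^2 + 5*u + 4) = (u + 1)^2*(u + 4)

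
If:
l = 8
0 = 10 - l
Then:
No Solution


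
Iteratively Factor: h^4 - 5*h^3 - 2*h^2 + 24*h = (h - 3)*(h^3 - 2*h^2 - 8*h) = (h - 4)*(h - 3)*(h^2 + 2*h) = (h - 4)*(h - 3)*(h + 2)*(h)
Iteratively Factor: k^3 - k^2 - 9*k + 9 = (k - 1)*(k^2 - 9) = (k - 1)*(k + 3)*(k - 3)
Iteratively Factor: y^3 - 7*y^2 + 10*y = (y)*(y^2 - 7*y + 10) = y*(y - 5)*(y - 2)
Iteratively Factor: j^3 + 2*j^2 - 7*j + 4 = (j - 1)*(j^2 + 3*j - 4) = (j - 1)^2*(j + 4)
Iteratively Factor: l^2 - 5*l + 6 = (l - 2)*(l - 3)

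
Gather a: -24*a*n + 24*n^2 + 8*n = -24*a*n + 24*n^2 + 8*n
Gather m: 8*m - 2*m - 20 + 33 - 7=6*m + 6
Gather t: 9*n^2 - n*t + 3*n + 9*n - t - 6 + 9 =9*n^2 + 12*n + t*(-n - 1) + 3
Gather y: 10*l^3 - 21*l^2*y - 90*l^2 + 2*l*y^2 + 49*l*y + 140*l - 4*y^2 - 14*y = 10*l^3 - 90*l^2 + 140*l + y^2*(2*l - 4) + y*(-21*l^2 + 49*l - 14)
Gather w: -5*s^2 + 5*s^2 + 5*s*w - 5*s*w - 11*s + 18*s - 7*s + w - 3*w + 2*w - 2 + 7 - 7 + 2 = 0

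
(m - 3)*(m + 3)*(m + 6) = m^3 + 6*m^2 - 9*m - 54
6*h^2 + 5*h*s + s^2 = (2*h + s)*(3*h + s)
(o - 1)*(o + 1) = o^2 - 1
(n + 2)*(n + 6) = n^2 + 8*n + 12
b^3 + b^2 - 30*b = b*(b - 5)*(b + 6)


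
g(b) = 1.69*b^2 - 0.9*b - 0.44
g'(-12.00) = -41.46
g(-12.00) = 253.72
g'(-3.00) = -11.04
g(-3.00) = 17.47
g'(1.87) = 5.42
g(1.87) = 3.79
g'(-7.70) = -26.93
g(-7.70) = 106.69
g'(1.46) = 4.03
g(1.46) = 1.85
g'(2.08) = 6.13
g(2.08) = 5.00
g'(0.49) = 0.76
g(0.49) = -0.48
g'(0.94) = 2.28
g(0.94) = 0.21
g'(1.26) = 3.36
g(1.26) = 1.11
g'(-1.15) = -4.79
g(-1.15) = 2.83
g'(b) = 3.38*b - 0.9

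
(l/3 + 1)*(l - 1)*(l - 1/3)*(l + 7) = l^4/3 + 26*l^3/9 + 8*l^2/3 - 74*l/9 + 7/3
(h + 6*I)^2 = h^2 + 12*I*h - 36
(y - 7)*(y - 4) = y^2 - 11*y + 28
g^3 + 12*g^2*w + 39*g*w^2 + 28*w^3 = (g + w)*(g + 4*w)*(g + 7*w)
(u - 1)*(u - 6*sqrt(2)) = u^2 - 6*sqrt(2)*u - u + 6*sqrt(2)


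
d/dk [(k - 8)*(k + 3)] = 2*k - 5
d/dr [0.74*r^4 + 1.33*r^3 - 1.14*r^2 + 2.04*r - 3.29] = 2.96*r^3 + 3.99*r^2 - 2.28*r + 2.04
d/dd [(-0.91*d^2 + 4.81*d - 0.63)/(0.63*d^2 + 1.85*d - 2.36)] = (-4.7138*d^2 + 5.089*d - 10.1861)/(0.3969*d^4 + 2.331*d^3 + 0.448900000000001*d^2 - 8.732*d + 5.5696)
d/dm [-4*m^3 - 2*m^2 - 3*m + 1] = -12*m^2 - 4*m - 3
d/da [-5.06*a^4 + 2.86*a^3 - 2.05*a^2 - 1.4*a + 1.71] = -20.24*a^3 + 8.58*a^2 - 4.1*a - 1.4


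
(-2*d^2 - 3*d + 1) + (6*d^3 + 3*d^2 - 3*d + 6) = 6*d^3 + d^2 - 6*d + 7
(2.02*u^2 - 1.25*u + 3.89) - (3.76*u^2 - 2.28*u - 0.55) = -1.74*u^2 + 1.03*u + 4.44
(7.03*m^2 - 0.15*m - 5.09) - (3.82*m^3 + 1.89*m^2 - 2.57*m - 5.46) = -3.82*m^3 + 5.14*m^2 + 2.42*m + 0.37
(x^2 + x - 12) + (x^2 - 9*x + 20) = 2*x^2 - 8*x + 8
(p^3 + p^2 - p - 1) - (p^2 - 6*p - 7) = p^3 + 5*p + 6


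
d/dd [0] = 0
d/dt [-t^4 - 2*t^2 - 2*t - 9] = -4*t^3 - 4*t - 2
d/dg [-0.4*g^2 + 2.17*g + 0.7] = 2.17 - 0.8*g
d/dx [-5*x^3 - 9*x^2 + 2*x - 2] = -15*x^2 - 18*x + 2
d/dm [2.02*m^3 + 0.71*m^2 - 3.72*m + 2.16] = 6.06*m^2 + 1.42*m - 3.72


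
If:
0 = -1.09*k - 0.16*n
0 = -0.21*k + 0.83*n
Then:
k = 0.00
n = 0.00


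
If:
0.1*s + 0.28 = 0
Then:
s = -2.80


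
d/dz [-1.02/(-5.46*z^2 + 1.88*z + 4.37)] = (1.9176 - 11.1384*z)/(-5.46*z^2 + 1.88*z + 4.37)^2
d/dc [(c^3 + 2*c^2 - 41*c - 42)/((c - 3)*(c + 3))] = (c^4 + 14*c^2 + 48*c + 369)/(c^4 - 18*c^2 + 81)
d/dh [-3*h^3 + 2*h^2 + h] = -9*h^2 + 4*h + 1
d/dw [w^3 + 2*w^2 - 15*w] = 3*w^2 + 4*w - 15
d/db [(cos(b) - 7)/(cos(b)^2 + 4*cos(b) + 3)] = (cos(b)^2 - 14*cos(b) - 31)*sin(b)/(cos(b)^2 + 4*cos(b) + 3)^2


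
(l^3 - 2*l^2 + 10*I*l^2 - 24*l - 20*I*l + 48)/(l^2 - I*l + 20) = (l^2 + l*(-2 + 6*I) - 12*I)/(l - 5*I)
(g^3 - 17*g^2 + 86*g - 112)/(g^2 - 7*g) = g - 10 + 16/g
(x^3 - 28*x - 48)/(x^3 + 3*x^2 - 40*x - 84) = (x + 4)/(x + 7)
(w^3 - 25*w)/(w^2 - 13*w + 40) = w*(w + 5)/(w - 8)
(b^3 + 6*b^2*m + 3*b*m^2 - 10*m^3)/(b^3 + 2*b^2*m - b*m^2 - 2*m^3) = (b + 5*m)/(b + m)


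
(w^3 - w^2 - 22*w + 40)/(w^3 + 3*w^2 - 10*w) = (w - 4)/w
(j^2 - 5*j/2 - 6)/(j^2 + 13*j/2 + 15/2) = (j - 4)/(j + 5)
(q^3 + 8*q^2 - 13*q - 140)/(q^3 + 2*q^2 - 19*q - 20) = (q + 7)/(q + 1)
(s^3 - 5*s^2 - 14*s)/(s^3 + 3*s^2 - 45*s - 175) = s*(s + 2)/(s^2 + 10*s + 25)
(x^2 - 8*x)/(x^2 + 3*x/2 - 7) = 2*x*(x - 8)/(2*x^2 + 3*x - 14)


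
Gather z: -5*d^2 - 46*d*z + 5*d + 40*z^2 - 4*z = -5*d^2 + 5*d + 40*z^2 + z*(-46*d - 4)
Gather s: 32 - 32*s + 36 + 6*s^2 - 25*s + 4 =6*s^2 - 57*s + 72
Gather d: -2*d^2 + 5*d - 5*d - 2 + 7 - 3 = 2 - 2*d^2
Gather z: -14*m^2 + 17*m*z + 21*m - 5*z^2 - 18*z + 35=-14*m^2 + 21*m - 5*z^2 + z*(17*m - 18) + 35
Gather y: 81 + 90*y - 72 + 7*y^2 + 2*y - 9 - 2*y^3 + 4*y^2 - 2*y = -2*y^3 + 11*y^2 + 90*y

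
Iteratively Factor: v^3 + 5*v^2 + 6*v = (v)*(v^2 + 5*v + 6) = v*(v + 2)*(v + 3)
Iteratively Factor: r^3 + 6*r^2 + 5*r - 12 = (r + 3)*(r^2 + 3*r - 4) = (r + 3)*(r + 4)*(r - 1)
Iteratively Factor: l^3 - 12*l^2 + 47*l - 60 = (l - 3)*(l^2 - 9*l + 20) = (l - 4)*(l - 3)*(l - 5)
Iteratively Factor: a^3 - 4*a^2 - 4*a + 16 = (a - 2)*(a^2 - 2*a - 8) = (a - 4)*(a - 2)*(a + 2)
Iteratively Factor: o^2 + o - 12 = (o + 4)*(o - 3)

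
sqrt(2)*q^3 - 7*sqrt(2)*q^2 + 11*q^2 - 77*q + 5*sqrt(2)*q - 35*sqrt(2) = (q - 7)*(q + 5*sqrt(2))*(sqrt(2)*q + 1)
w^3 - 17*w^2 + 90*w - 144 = (w - 8)*(w - 6)*(w - 3)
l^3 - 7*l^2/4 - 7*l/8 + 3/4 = (l - 2)*(l - 1/2)*(l + 3/4)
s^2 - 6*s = s*(s - 6)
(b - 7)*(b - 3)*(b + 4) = b^3 - 6*b^2 - 19*b + 84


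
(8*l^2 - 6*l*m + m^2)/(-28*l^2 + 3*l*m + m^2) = (-2*l + m)/(7*l + m)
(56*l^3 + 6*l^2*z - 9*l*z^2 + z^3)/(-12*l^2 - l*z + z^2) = (-14*l^2 - 5*l*z + z^2)/(3*l + z)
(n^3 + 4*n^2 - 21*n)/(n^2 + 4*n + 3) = n*(n^2 + 4*n - 21)/(n^2 + 4*n + 3)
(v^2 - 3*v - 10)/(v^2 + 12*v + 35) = (v^2 - 3*v - 10)/(v^2 + 12*v + 35)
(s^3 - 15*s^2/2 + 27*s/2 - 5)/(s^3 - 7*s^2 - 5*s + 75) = (s^2 - 5*s/2 + 1)/(s^2 - 2*s - 15)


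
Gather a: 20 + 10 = 30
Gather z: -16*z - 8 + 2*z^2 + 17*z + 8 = 2*z^2 + z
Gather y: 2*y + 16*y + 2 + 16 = 18*y + 18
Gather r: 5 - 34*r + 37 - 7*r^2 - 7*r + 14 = -7*r^2 - 41*r + 56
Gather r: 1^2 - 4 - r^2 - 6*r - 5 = -r^2 - 6*r - 8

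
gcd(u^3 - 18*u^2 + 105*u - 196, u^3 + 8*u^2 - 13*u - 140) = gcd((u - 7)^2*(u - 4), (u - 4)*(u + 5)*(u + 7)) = u - 4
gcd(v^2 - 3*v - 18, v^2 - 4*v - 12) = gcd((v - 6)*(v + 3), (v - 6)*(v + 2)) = v - 6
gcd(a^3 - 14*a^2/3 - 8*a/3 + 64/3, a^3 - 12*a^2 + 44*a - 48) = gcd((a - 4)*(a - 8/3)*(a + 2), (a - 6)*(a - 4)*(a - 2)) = a - 4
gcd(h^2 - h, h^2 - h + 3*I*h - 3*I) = h - 1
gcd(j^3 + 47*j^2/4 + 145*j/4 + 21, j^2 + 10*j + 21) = j + 7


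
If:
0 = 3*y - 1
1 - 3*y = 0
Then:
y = 1/3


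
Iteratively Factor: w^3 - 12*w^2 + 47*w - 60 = (w - 5)*(w^2 - 7*w + 12) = (w - 5)*(w - 3)*(w - 4)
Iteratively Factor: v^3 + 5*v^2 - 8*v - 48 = (v + 4)*(v^2 + v - 12) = (v + 4)^2*(v - 3)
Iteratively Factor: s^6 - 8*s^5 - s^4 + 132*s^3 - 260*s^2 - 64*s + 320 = (s + 1)*(s^5 - 9*s^4 + 8*s^3 + 124*s^2 - 384*s + 320) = (s + 1)*(s + 4)*(s^4 - 13*s^3 + 60*s^2 - 116*s + 80) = (s - 2)*(s + 1)*(s + 4)*(s^3 - 11*s^2 + 38*s - 40) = (s - 5)*(s - 2)*(s + 1)*(s + 4)*(s^2 - 6*s + 8) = (s - 5)*(s - 2)^2*(s + 1)*(s + 4)*(s - 4)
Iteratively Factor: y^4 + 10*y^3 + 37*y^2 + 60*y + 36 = (y + 3)*(y^3 + 7*y^2 + 16*y + 12) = (y + 2)*(y + 3)*(y^2 + 5*y + 6) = (y + 2)^2*(y + 3)*(y + 3)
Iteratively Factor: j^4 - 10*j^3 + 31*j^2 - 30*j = (j - 2)*(j^3 - 8*j^2 + 15*j) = (j - 5)*(j - 2)*(j^2 - 3*j) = (j - 5)*(j - 3)*(j - 2)*(j)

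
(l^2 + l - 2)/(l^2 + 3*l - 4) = (l + 2)/(l + 4)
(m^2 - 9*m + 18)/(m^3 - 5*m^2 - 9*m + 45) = (m - 6)/(m^2 - 2*m - 15)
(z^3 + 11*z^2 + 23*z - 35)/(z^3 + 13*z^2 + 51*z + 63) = (z^2 + 4*z - 5)/(z^2 + 6*z + 9)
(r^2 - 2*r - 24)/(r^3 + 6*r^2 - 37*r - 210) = (r + 4)/(r^2 + 12*r + 35)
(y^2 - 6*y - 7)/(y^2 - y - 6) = (-y^2 + 6*y + 7)/(-y^2 + y + 6)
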